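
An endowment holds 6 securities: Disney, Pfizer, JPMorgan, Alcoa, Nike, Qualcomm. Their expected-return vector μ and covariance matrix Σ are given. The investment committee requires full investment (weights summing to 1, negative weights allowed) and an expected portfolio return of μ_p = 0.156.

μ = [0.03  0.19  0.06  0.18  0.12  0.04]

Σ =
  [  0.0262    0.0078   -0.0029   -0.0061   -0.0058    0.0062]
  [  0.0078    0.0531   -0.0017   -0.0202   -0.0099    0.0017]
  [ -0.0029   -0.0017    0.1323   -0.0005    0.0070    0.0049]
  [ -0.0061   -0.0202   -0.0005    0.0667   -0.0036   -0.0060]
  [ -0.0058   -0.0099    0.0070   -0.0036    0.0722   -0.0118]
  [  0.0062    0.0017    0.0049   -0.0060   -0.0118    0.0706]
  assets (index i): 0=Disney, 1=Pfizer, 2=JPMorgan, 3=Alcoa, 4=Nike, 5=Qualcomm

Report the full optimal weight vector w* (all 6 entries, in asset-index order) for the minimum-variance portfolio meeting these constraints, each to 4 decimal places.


g=Σ⁻¹μ = [0.9432  5.7889  0.3663  4.8088  2.9349  1.2181]
h=Σ⁻¹𝟙 = [38.9409  28.8210  7.0052  30.1091  24.4005  16.2015]
a=μᵀg=2.416659  b=𝟙ᵀg=16.060301  c=𝟙ᵀh=145.478257  D=ac−b²=93.638063
λ₁=(c·0.156−b)/D = (145.478257·0.156−16.060301)/93.638063 = 0.070851
λ₂=(a−b·0.156)/D = (2.416659−16.060301·0.156)/93.638063 = -0.000948
w* = 0.070851·g + -0.000948·h:
  w_0 = 0.070851·0.9432 + -0.000948·38.9409 = 0.0299  (Disney)
  w_1 = 0.070851·5.7889 + -0.000948·28.8210 = 0.3828  (Pfizer)
  w_2 = 0.070851·0.3663 + -0.000948·7.0052 = 0.0193  (JPMorgan)
  w_3 = 0.070851·4.8088 + -0.000948·30.1091 = 0.3122  (Alcoa)
  w_4 = 0.070851·2.9349 + -0.000948·24.4005 = 0.1848  (Nike)
  w_5 = 0.070851·1.2181 + -0.000948·16.2015 = 0.0710  (Qualcomm)
Σw_i=1.0000  μᵀw=0.1560
σ²=wᵀΣw=λ₁·μ_p+λ₂ = 0.070851·0.156 + -0.000948 = 0.010105 ≈ 0.0101

0.0299  0.3828  0.0193  0.3122  0.1848  0.0710


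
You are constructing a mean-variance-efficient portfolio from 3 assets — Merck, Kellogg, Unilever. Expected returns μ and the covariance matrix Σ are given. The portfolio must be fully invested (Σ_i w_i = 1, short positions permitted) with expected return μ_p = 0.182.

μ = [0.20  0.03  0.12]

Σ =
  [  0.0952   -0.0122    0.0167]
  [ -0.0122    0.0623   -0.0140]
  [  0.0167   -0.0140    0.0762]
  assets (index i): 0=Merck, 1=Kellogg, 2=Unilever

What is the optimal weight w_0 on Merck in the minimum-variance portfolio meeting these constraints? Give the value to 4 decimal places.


0.7499

g=Σ⁻¹μ = [2.0152  1.1795  1.3499]
h=Σ⁻¹𝟙 = [10.6698  21.4500  14.7259]
a=μᵀg=0.600409  b=𝟙ᵀg=4.544573  c=𝟙ᵀh=46.845720  D=ac−b²=7.473452
λ₁=(c·0.182−b)/D = (46.845720·0.182−4.544573)/7.473452 = 0.532732
λ₂=(a−b·0.182)/D = (0.600409−4.544573·0.182)/7.473452 = -0.030334
w* = 0.532732·g + -0.030334·h:
  w_0 = 0.532732·2.0152 + -0.030334·10.6698 = 0.7499  (Merck)
  w_1 = 0.532732·1.1795 + -0.030334·21.4500 = -0.0223  (Kellogg)
  w_2 = 0.532732·1.3499 + -0.030334·14.7259 = 0.2724  (Unilever)
Σw_i=1.0000  μᵀw=0.1820
σ²=wᵀΣw=λ₁·μ_p+λ₂ = 0.532732·0.182 + -0.030334 = 0.066623 ≈ 0.0666


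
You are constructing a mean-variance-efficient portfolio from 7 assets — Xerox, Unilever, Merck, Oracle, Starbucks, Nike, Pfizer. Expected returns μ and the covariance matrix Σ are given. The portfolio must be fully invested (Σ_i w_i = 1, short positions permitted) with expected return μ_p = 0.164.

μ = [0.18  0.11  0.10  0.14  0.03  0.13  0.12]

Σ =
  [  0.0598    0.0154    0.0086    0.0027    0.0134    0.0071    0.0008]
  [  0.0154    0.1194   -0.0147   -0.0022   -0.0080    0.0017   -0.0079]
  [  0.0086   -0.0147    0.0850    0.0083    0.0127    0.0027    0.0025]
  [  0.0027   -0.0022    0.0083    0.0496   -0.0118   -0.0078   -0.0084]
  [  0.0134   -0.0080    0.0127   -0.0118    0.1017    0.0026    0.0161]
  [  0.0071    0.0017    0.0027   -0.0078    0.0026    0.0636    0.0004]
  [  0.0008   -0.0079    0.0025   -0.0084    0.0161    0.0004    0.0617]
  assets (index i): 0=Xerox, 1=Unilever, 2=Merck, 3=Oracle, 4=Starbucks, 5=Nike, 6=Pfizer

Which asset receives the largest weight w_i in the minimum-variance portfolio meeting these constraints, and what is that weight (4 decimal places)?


Xerox (0.3768)

g=Σ⁻¹μ = [2.2616  0.8992  0.6435  3.3702  -0.0669  2.1407  2.4670]
h=Σ⁻¹𝟙 = [7.5471  10.4019  7.8484  26.7131  8.4180  17.0855  18.4529]
a=μᵀg=1.614506  b=𝟙ᵀg=11.715361  c=𝟙ᵀh=96.466863  D=ac−b²=18.496684
λ₁=(c·0.164−b)/D = (96.466863·0.164−11.715361)/18.496684 = 0.221943
λ₂=(a−b·0.164)/D = (1.614506−11.715361·0.164)/18.496684 = -0.016587
w* = 0.221943·g + -0.016587·h:
  w_0 = 0.221943·2.2616 + -0.016587·7.5471 = 0.3768  (Xerox)
  w_1 = 0.221943·0.8992 + -0.016587·10.4019 = 0.0270  (Unilever)
  w_2 = 0.221943·0.6435 + -0.016587·7.8484 = 0.0126  (Merck)
  w_3 = 0.221943·3.3702 + -0.016587·26.7131 = 0.3049  (Oracle)
  w_4 = 0.221943·-0.0669 + -0.016587·8.4180 = -0.1545  (Starbucks)
  w_5 = 0.221943·2.1407 + -0.016587·17.0855 = 0.1917  (Nike)
  w_6 = 0.221943·2.4670 + -0.016587·18.4529 = 0.2415  (Pfizer)
Σw_i=1.0000  μᵀw=0.1640
σ²=wᵀΣw=λ₁·μ_p+λ₂ = 0.221943·0.164 + -0.016587 = 0.019811 ≈ 0.0198


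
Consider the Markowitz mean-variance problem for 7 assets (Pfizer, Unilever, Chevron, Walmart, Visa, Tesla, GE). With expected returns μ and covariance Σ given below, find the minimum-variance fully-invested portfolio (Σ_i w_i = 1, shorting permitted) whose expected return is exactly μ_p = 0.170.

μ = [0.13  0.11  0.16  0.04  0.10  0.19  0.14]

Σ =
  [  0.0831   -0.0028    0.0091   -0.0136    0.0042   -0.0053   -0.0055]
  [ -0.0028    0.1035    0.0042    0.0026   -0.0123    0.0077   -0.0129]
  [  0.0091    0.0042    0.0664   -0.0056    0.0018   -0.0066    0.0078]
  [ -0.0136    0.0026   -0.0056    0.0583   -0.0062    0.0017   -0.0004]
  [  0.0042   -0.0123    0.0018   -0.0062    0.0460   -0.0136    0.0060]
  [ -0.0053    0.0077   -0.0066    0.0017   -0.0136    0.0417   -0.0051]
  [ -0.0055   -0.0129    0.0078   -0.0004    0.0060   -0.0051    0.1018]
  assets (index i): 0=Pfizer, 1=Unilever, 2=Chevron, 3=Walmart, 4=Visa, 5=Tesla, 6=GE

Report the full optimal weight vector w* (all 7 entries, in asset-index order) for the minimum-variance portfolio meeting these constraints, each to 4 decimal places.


p=Σ⁻¹μ = [1.8850  1.1704  2.5623  1.5820  4.1389  6.4560  1.5148]
q=Σ⁻¹𝟙 = [16.0876  11.6118  15.7732  24.6885  36.0382  38.4524  10.8546]
a=μᵀp=2.699630  b=𝟙ᵀp=19.309351  c=𝟙ᵀq=153.506267  D=ac−b²=41.559103
λ₁=(c·0.170−b)/D = (153.506267·0.170−19.309351)/41.559103 = 0.163303
λ₂=(a−b·0.170)/D = (2.699630−19.309351·0.170)/41.559103 = -0.014027
w* = 0.163303·p + -0.014027·q:
  w_0 = 0.163303·1.8850 + -0.014027·16.0876 = 0.0822  (Pfizer)
  w_1 = 0.163303·1.1704 + -0.014027·11.6118 = 0.0283  (Unilever)
  w_2 = 0.163303·2.5623 + -0.014027·15.7732 = 0.1972  (Chevron)
  w_3 = 0.163303·1.5820 + -0.014027·24.6885 = -0.0880  (Walmart)
  w_4 = 0.163303·4.1389 + -0.014027·36.0382 = 0.1704  (Visa)
  w_5 = 0.163303·6.4560 + -0.014027·38.4524 = 0.5149  (Tesla)
  w_6 = 0.163303·1.5148 + -0.014027·10.8546 = 0.0951  (GE)
Σw_i=1.0000  μᵀw=0.1700
σ²=wᵀΣw=λ₁·μ_p+λ₂ = 0.163303·0.170 + -0.014027 = 0.013734 ≈ 0.0137

0.0822  0.0283  0.1972  -0.0880  0.1704  0.5149  0.0951


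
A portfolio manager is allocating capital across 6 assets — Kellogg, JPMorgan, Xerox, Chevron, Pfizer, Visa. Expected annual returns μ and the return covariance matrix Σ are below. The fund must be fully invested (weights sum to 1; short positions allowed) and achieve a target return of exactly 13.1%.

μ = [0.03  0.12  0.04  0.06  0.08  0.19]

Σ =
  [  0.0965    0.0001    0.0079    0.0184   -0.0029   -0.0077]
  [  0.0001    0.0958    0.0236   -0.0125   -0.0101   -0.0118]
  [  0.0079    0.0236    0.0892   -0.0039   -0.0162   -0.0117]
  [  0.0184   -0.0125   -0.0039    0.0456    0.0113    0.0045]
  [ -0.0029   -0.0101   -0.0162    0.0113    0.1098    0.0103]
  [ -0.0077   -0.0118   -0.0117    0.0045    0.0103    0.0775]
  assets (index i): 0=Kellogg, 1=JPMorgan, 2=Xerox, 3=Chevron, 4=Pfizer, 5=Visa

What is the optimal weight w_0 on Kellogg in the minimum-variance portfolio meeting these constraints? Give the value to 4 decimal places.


0.0205

g=Σ⁻¹μ = [0.2472  1.6914  0.4898  1.3163  0.5785  2.6543]
h=Σ⁻¹𝟙 = [7.0502  12.9526  11.5868  19.9823  8.7307  15.0045]
a=μᵀg=0.859554  b=𝟙ᵀg=6.977533  c=𝟙ᵀh=75.307097  D=ac−b²=16.044571
λ₁=(c·0.131−b)/D = (75.307097·0.131−6.977533)/16.044571 = 0.179980
λ₂=(a−b·0.131)/D = (0.859554−6.977533·0.131)/16.044571 = -0.003397
w* = 0.179980·g + -0.003397·h:
  w_0 = 0.179980·0.2472 + -0.003397·7.0502 = 0.0205  (Kellogg)
  w_1 = 0.179980·1.6914 + -0.003397·12.9526 = 0.2604  (JPMorgan)
  w_2 = 0.179980·0.4898 + -0.003397·11.5868 = 0.0488  (Xerox)
  w_3 = 0.179980·1.3163 + -0.003397·19.9823 = 0.1690  (Chevron)
  w_4 = 0.179980·0.5785 + -0.003397·8.7307 = 0.0745  (Pfizer)
  w_5 = 0.179980·2.6543 + -0.003397·15.0045 = 0.4268  (Visa)
Σw_i=1.0000  μᵀw=0.1310
σ²=wᵀΣw=λ₁·μ_p+λ₂ = 0.179980·0.131 + -0.003397 = 0.020180 ≈ 0.0202


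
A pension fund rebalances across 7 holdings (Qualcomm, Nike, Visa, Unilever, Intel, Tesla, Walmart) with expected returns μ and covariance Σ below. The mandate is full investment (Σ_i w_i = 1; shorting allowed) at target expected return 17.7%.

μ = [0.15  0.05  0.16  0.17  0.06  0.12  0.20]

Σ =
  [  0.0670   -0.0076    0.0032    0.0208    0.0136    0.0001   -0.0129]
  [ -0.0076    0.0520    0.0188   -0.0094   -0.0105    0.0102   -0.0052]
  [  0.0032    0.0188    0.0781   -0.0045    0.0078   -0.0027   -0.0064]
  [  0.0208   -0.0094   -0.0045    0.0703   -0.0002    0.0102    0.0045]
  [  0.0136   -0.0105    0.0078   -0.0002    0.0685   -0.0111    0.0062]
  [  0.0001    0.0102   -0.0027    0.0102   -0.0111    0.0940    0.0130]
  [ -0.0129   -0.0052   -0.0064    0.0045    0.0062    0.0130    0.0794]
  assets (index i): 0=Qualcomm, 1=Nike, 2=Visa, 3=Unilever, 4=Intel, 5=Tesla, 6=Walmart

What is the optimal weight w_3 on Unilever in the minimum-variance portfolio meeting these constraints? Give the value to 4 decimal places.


x=Σ⁻¹μ = [2.2317  1.0724  2.0383  1.7527  0.2139  0.6513  2.8933]
y=Σ⁻¹𝟙 = [13.2150  23.8098  7.1394  12.1277  14.6766  6.7349  13.9402]
a=μᵀx=1.682112  b=𝟙ᵀx=10.853579  c=𝟙ᵀy=91.643609  D=ac−b²=36.354606
λ₁=(c·0.177−b)/D = (91.643609·0.177−10.853579)/36.354606 = 0.147638
λ₂=(a−b·0.177)/D = (1.682112−10.853579·0.177)/36.354606 = -0.006573
w* = 0.147638·x + -0.006573·y:
  w_0 = 0.147638·2.2317 + -0.006573·13.2150 = 0.2426  (Qualcomm)
  w_1 = 0.147638·1.0724 + -0.006573·23.8098 = 0.0018  (Nike)
  w_2 = 0.147638·2.0383 + -0.006573·7.1394 = 0.2540  (Visa)
  w_3 = 0.147638·1.7527 + -0.006573·12.1277 = 0.1790  (Unilever)
  w_4 = 0.147638·0.2139 + -0.006573·14.6766 = -0.0649  (Intel)
  w_5 = 0.147638·0.6513 + -0.006573·6.7349 = 0.0519  (Tesla)
  w_6 = 0.147638·2.8933 + -0.006573·13.9402 = 0.3355  (Walmart)
Σw_i=1.0000  μᵀw=0.1770
σ²=wᵀΣw=λ₁·μ_p+λ₂ = 0.147638·0.177 + -0.006573 = 0.019559 ≈ 0.0196

0.1790


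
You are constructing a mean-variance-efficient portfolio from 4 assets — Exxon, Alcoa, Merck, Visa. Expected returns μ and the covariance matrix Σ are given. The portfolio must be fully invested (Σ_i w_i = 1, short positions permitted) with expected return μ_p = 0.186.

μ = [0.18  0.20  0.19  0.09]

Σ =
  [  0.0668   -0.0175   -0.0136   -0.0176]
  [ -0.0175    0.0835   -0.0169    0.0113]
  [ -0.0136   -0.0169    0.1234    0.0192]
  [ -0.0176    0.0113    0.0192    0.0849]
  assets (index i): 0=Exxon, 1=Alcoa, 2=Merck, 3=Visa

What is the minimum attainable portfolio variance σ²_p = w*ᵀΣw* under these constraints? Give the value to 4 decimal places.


u=Σ⁻¹μ = [4.3887  3.6688  2.3790  0.9435]
v=Σ⁻¹𝟙 = [25.1716  17.9463  11.4663  12.0150]
a=μᵀu=2.060666  b=𝟙ᵀu=11.380094  c=𝟙ᵀv=66.599209  D=ac−b²=7.732165
λ₁=(c·0.186−b)/D = (66.599209·0.186−11.380094)/7.732165 = 0.130282
λ₂=(a−b·0.186)/D = (2.060666−11.380094·0.186)/7.732165 = -0.007247
w* = 0.130282·u + -0.007247·v:
  w_0 = 0.130282·4.3887 + -0.007247·25.1716 = 0.3894  (Exxon)
  w_1 = 0.130282·3.6688 + -0.007247·17.9463 = 0.3479  (Alcoa)
  w_2 = 0.130282·2.3790 + -0.007247·11.4663 = 0.2269  (Merck)
  w_3 = 0.130282·0.9435 + -0.007247·12.0150 = 0.0359  (Visa)
Σw_i=1.0000  μᵀw=0.1860
σ²=wᵀΣw=λ₁·μ_p+λ₂ = 0.130282·0.186 + -0.007247 = 0.016986 ≈ 0.0170

0.0170


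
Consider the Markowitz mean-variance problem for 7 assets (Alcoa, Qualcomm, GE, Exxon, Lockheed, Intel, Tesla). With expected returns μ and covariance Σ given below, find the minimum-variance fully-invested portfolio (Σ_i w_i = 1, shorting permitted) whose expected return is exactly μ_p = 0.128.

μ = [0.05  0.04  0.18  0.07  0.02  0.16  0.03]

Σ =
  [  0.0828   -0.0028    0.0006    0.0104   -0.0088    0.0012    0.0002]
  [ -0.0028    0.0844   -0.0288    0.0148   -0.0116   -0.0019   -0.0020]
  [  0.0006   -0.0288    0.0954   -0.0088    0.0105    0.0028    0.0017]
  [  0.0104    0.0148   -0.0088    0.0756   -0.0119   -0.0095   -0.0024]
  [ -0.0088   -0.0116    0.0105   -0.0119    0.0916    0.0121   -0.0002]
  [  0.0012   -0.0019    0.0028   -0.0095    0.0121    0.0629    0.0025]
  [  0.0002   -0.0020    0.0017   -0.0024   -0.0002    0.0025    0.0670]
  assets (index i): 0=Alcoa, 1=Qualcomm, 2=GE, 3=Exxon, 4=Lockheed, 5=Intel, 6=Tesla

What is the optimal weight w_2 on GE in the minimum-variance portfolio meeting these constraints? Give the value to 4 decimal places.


0.2933

g=Σ⁻¹μ = [0.4231  1.0989  2.2521  1.2523  -0.0469  2.6521  0.3679]
h=Σ⁻¹𝟙 = [11.8394  17.2104  14.8453  14.2438  12.4756  14.6855  15.0266]
a=μᵀg=0.992597  b=𝟙ᵀg=7.999607  c=𝟙ᵀh=100.326679  D=ac−b²=35.590267
λ₁=(c·0.128−b)/D = (100.326679·0.128−7.999607)/35.590267 = 0.136054
λ₂=(a−b·0.128)/D = (0.992597−7.999607·0.128)/35.590267 = -0.000881
w* = 0.136054·g + -0.000881·h:
  w_0 = 0.136054·0.4231 + -0.000881·11.8394 = 0.0471  (Alcoa)
  w_1 = 0.136054·1.0989 + -0.000881·17.2104 = 0.1343  (Qualcomm)
  w_2 = 0.136054·2.2521 + -0.000881·14.8453 = 0.2933  (GE)
  w_3 = 0.136054·1.2523 + -0.000881·14.2438 = 0.1578  (Exxon)
  w_4 = 0.136054·-0.0469 + -0.000881·12.4756 = -0.0174  (Lockheed)
  w_5 = 0.136054·2.6521 + -0.000881·14.6855 = 0.3479  (Intel)
  w_6 = 0.136054·0.3679 + -0.000881·15.0266 = 0.0368  (Tesla)
Σw_i=1.0000  μᵀw=0.1280
σ²=wᵀΣw=λ₁·μ_p+λ₂ = 0.136054·0.128 + -0.000881 = 0.016534 ≈ 0.0165


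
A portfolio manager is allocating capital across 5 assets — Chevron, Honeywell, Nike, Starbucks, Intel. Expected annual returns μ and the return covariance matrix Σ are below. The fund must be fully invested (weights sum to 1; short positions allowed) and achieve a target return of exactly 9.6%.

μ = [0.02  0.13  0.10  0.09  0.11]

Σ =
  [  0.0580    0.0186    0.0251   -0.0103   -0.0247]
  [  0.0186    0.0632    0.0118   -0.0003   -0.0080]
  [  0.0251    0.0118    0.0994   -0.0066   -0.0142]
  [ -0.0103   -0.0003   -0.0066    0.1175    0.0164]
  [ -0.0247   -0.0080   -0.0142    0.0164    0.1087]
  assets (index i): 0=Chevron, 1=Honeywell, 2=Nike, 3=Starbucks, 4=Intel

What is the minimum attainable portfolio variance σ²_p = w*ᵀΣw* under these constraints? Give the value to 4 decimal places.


p=Σ⁻¹μ = [-0.1395  2.0607  1.0064  0.6529  1.1649]
q=Σ⁻¹𝟙 = [18.1867  10.9982  6.6929  8.5940  13.7194]
a=μᵀp=0.552637  b=𝟙ᵀp=4.745374  c=𝟙ᵀq=58.191133  D=ac−b²=9.640025
λ₁=(c·0.096−b)/D = (58.191133·0.096−4.745374)/9.640025 = 0.087238
λ₂=(a−b·0.096)/D = (0.552637−4.745374·0.096)/9.640025 = 0.010071
w* = 0.087238·p + 0.010071·q:
  w_0 = 0.087238·-0.1395 + 0.010071·18.1867 = 0.1710  (Chevron)
  w_1 = 0.087238·2.0607 + 0.010071·10.9982 = 0.2905  (Honeywell)
  w_2 = 0.087238·1.0064 + 0.010071·6.6929 = 0.1552  (Nike)
  w_3 = 0.087238·0.6529 + 0.010071·8.5940 = 0.1435  (Starbucks)
  w_4 = 0.087238·1.1649 + 0.010071·13.7194 = 0.2398  (Intel)
Σw_i=1.0000  μᵀw=0.0960
σ²=wᵀΣw=λ₁·μ_p+λ₂ = 0.087238·0.096 + 0.010071 = 0.018446 ≈ 0.0184

0.0184


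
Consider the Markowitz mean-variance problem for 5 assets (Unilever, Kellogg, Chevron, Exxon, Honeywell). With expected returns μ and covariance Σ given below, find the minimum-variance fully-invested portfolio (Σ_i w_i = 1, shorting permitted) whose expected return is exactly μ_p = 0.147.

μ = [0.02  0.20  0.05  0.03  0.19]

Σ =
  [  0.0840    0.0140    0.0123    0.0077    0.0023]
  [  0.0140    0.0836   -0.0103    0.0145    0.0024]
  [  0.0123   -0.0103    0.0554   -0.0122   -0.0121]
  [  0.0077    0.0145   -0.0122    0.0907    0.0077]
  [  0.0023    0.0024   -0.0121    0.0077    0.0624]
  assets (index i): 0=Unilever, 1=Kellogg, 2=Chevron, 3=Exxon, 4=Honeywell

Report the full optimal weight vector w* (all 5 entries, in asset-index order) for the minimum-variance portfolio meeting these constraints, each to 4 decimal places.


x=Σ⁻¹μ = [-0.6347  2.6866  2.2818  -0.0275  3.4108]
y=Σ⁻¹𝟙 = [4.6500  11.9749  25.7372  10.5582  19.0815]
a=μᵀx=1.285948  b=𝟙ᵀx=7.717087  c=𝟙ᵀy=72.001856  D=ac−b²=33.037241
λ₁=(c·0.147−b)/D = (72.001856·0.147−7.717087)/33.037241 = 0.086786
λ₂=(a−b·0.147)/D = (1.285948−7.717087·0.147)/33.037241 = 0.004587
w* = 0.086786·x + 0.004587·y:
  w_0 = 0.086786·-0.6347 + 0.004587·4.6500 = -0.0338  (Unilever)
  w_1 = 0.086786·2.6866 + 0.004587·11.9749 = 0.2881  (Kellogg)
  w_2 = 0.086786·2.2818 + 0.004587·25.7372 = 0.3161  (Chevron)
  w_3 = 0.086786·-0.0275 + 0.004587·10.5582 = 0.0460  (Exxon)
  w_4 = 0.086786·3.4108 + 0.004587·19.0815 = 0.3835  (Honeywell)
Σw_i=1.0000  μᵀw=0.1470
σ²=wᵀΣw=λ₁·μ_p+λ₂ = 0.086786·0.147 + 0.004587 = 0.017344 ≈ 0.0173

-0.0338  0.2881  0.3161  0.0460  0.3835


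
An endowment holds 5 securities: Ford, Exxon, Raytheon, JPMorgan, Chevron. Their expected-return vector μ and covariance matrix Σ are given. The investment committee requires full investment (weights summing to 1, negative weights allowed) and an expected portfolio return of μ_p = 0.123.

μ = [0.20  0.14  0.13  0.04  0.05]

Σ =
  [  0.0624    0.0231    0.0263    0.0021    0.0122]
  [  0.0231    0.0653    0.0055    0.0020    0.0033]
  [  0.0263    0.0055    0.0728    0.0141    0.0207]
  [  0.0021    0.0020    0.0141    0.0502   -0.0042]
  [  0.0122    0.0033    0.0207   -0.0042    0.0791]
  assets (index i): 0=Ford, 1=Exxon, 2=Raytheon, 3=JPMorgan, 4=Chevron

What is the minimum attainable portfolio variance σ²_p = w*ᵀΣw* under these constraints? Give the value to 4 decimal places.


0.0220

u=Σ⁻¹μ = [2.4328  1.2071  0.7164  0.4493  0.0429]
v=Σ⁻¹𝟙 = [7.7079  11.1645  3.2184  19.1831  11.1640]
a=μᵀu=0.768805  b=𝟙ᵀu=4.848519  c=𝟙ᵀv=52.437858  D=ac−b²=16.806342
λ₁=(c·0.123−b)/D = (52.437858·0.123−4.848519)/16.806342 = 0.095282
λ₂=(a−b·0.123)/D = (0.768805−4.848519·0.123)/16.806342 = 0.010260
w* = 0.095282·u + 0.010260·v:
  w_0 = 0.095282·2.4328 + 0.010260·7.7079 = 0.3109  (Ford)
  w_1 = 0.095282·1.2071 + 0.010260·11.1645 = 0.2296  (Exxon)
  w_2 = 0.095282·0.7164 + 0.010260·3.2184 = 0.1013  (Raytheon)
  w_3 = 0.095282·0.4493 + 0.010260·19.1831 = 0.2396  (JPMorgan)
  w_4 = 0.095282·0.0429 + 0.010260·11.1640 = 0.1186  (Chevron)
Σw_i=1.0000  μᵀw=0.1230
σ²=wᵀΣw=λ₁·μ_p+λ₂ = 0.095282·0.123 + 0.010260 = 0.021980 ≈ 0.0220


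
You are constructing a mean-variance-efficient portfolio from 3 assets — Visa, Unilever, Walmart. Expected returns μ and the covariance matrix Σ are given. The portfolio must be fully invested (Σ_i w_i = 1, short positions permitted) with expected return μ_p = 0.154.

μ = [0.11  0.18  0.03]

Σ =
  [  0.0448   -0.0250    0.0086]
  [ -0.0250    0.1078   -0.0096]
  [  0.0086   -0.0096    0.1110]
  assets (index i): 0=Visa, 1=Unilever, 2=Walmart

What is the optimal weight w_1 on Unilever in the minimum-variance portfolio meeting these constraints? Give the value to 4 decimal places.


u=Σ⁻¹μ = [3.8588  2.5820  0.1946]
v=Σ⁻¹𝟙 = [30.2560  17.0177  8.1367]
a=μᵀu=0.895071  b=𝟙ᵀu=6.635450  c=𝟙ᵀv=55.410371  D=ac−b²=5.567022
λ₁=(c·0.154−b)/D = (55.410371·0.154−6.635450)/5.567022 = 0.340891
λ₂=(a−b·0.154)/D = (0.895071−6.635450·0.154)/5.567022 = -0.022775
w* = 0.340891·u + -0.022775·v:
  w_0 = 0.340891·3.8588 + -0.022775·30.2560 = 0.6264  (Visa)
  w_1 = 0.340891·2.5820 + -0.022775·17.0177 = 0.4926  (Unilever)
  w_2 = 0.340891·0.1946 + -0.022775·8.1367 = -0.1190  (Walmart)
Σw_i=1.0000  μᵀw=0.1540
σ²=wᵀΣw=λ₁·μ_p+λ₂ = 0.340891·0.154 + -0.022775 = 0.029722 ≈ 0.0297

0.4926


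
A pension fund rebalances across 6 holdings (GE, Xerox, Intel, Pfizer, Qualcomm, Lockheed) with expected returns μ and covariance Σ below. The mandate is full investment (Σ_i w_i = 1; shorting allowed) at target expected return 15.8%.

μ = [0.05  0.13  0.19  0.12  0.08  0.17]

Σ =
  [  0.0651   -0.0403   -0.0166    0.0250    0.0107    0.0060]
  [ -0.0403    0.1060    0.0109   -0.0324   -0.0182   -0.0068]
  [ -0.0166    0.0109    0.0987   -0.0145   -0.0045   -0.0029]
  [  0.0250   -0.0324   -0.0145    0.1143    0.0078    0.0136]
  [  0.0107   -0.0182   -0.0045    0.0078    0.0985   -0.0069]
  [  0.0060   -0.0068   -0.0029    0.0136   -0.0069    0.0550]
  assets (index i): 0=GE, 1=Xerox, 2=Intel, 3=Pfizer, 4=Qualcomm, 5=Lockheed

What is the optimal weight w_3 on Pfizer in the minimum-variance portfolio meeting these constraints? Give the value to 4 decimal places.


0.1158

p=Σ⁻¹μ = [1.9603  2.5171  2.2999  1.1585  1.3008  3.1863]
q=Σ⁻¹𝟙 = [26.9106  24.1893  14.3644  8.4508  12.9838  18.5334]
a=μᵀp=1.646959  b=𝟙ᵀp=12.422843  c=𝟙ᵀq=105.432232  D=ac−b²=19.315539
λ₁=(c·0.158−b)/D = (105.432232·0.158−12.422843)/19.315539 = 0.219277
λ₂=(a−b·0.158)/D = (1.646959−12.422843·0.158)/19.315539 = -0.016352
w* = 0.219277·p + -0.016352·q:
  w_0 = 0.219277·1.9603 + -0.016352·26.9106 = -0.0102  (GE)
  w_1 = 0.219277·2.5171 + -0.016352·24.1893 = 0.1564  (Xerox)
  w_2 = 0.219277·2.2999 + -0.016352·14.3644 = 0.2694  (Intel)
  w_3 = 0.219277·1.1585 + -0.016352·8.4508 = 0.1158  (Pfizer)
  w_4 = 0.219277·1.3008 + -0.016352·12.9838 = 0.0729  (Qualcomm)
  w_5 = 0.219277·3.1863 + -0.016352·18.5334 = 0.3956  (Lockheed)
Σw_i=1.0000  μᵀw=0.1580
σ²=wᵀΣw=λ₁·μ_p+λ₂ = 0.219277·0.158 + -0.016352 = 0.018294 ≈ 0.0183


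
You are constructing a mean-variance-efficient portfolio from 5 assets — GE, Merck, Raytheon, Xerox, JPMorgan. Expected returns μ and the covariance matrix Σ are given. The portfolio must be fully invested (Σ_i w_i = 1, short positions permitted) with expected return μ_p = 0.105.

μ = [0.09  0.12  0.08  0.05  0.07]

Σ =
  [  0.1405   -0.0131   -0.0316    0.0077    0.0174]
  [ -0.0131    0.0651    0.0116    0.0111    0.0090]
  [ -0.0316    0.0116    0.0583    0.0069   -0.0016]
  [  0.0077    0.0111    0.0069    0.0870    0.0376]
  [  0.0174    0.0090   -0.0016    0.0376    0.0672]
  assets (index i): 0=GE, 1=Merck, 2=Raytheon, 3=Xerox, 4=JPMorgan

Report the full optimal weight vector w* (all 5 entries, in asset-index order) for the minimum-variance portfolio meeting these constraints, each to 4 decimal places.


0.2407  0.4895  0.2996  -0.1357  0.1060

p=Σ⁻¹μ = [1.1017  1.7040  1.6667  -0.1554  0.6548]
q=Σ⁻¹𝟙 = [11.6735  12.1840  20.8888  3.4493  8.7940]
a=μᵀp=0.475038  b=𝟙ᵀp=4.971841  c=𝟙ᵀq=56.989534  D=ac−b²=2.353002
λ₁=(c·0.105−b)/D = (56.989534·0.105−4.971841)/2.353002 = 0.430115
λ₂=(a−b·0.105)/D = (0.475038−4.971841·0.105)/2.353002 = -0.019977
w* = 0.430115·p + -0.019977·q:
  w_0 = 0.430115·1.1017 + -0.019977·11.6735 = 0.2407  (GE)
  w_1 = 0.430115·1.7040 + -0.019977·12.1840 = 0.4895  (Merck)
  w_2 = 0.430115·1.6667 + -0.019977·20.8888 = 0.2996  (Raytheon)
  w_3 = 0.430115·-0.1554 + -0.019977·3.4493 = -0.1357  (Xerox)
  w_4 = 0.430115·0.6548 + -0.019977·8.7940 = 0.1060  (JPMorgan)
Σw_i=1.0000  μᵀw=0.1050
σ²=wᵀΣw=λ₁·μ_p+λ₂ = 0.430115·0.105 + -0.019977 = 0.025185 ≈ 0.0252


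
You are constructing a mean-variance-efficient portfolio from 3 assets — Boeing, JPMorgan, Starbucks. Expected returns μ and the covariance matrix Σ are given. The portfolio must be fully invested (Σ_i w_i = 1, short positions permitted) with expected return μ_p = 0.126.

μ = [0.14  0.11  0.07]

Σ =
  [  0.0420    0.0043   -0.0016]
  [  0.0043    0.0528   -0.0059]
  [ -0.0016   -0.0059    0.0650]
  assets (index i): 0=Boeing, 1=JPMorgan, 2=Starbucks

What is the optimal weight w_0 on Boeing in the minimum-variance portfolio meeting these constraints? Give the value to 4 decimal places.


0.6401

p=Σ⁻¹μ = [3.1821  1.9733  1.3344]
q=Σ⁻¹𝟙 = [22.5294  19.0792  17.6710]
a=μᵀp=0.755967  b=𝟙ᵀp=6.489793  c=𝟙ᵀq=59.279562  D=ac−b²=2.695965
λ₁=(c·0.126−b)/D = (59.279562·0.126−6.489793)/2.695965 = 0.363295
λ₂=(a−b·0.126)/D = (0.755967−6.489793·0.126)/2.695965 = -0.022904
w* = 0.363295·p + -0.022904·q:
  w_0 = 0.363295·3.1821 + -0.022904·22.5294 = 0.6401  (Boeing)
  w_1 = 0.363295·1.9733 + -0.022904·19.0792 = 0.2799  (JPMorgan)
  w_2 = 0.363295·1.3344 + -0.022904·17.6710 = 0.0800  (Starbucks)
Σw_i=1.0000  μᵀw=0.1260
σ²=wᵀΣw=λ₁·μ_p+λ₂ = 0.363295·0.126 + -0.022904 = 0.022872 ≈ 0.0229


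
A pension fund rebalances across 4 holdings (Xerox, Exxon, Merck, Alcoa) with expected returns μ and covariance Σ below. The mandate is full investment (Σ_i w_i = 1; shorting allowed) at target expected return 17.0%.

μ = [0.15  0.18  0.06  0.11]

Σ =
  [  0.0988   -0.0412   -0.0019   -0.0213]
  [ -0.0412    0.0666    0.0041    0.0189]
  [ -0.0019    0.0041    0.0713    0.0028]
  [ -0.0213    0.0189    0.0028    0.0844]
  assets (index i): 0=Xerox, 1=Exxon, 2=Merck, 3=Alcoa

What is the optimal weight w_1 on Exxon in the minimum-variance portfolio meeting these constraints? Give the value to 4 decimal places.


0.5754

p=Σ⁻¹μ = [3.7146  4.6260  0.6280  1.1840]
q=Σ⁻¹𝟙 = [23.4951  25.4585  12.7297  11.6545]
a=μᵀp=1.557784  b=𝟙ᵀp=10.152576  c=𝟙ᵀq=73.337816  D=ac−b²=11.169702
λ₁=(c·0.170−b)/D = (73.337816·0.170−10.152576)/11.169702 = 0.207244
λ₂=(a−b·0.170)/D = (1.557784−10.152576·0.170)/11.169702 = -0.015054
w* = 0.207244·p + -0.015054·q:
  w_0 = 0.207244·3.7146 + -0.015054·23.4951 = 0.4161  (Xerox)
  w_1 = 0.207244·4.6260 + -0.015054·25.4585 = 0.5754  (Exxon)
  w_2 = 0.207244·0.6280 + -0.015054·12.7297 = -0.0615  (Merck)
  w_3 = 0.207244·1.1840 + -0.015054·11.6545 = 0.0699  (Alcoa)
Σw_i=1.0000  μᵀw=0.1700
σ²=wᵀΣw=λ₁·μ_p+λ₂ = 0.207244·0.170 + -0.015054 = 0.020177 ≈ 0.0202


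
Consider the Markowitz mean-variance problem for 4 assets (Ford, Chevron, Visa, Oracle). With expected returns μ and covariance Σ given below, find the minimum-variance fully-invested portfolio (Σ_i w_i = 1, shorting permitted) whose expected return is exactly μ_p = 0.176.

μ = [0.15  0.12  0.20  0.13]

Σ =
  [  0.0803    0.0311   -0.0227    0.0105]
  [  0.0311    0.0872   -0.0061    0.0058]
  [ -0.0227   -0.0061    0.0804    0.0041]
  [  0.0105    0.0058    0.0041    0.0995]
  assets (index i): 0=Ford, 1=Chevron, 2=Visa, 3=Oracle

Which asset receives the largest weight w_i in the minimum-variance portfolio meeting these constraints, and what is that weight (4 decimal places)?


Visa (0.5481)

p=Σ⁻¹μ = [2.3804  0.6899  3.1669  0.8846]
q=Σ⁻¹𝟙 = [13.2240  7.3929  16.3473  7.5502]
a=μᵀp=1.188216  b=𝟙ᵀp=7.121744  c=𝟙ᵀq=44.514451  D=ac−b²=2.173538
λ₁=(c·0.176−b)/D = (44.514451·0.176−7.121744)/2.173538 = 0.327944
λ₂=(a−b·0.176)/D = (1.188216−7.121744·0.176)/2.173538 = -0.030002
w* = 0.327944·p + -0.030002·q:
  w_0 = 0.327944·2.3804 + -0.030002·13.2240 = 0.3839  (Ford)
  w_1 = 0.327944·0.6899 + -0.030002·7.3929 = 0.0044  (Chevron)
  w_2 = 0.327944·3.1669 + -0.030002·16.3473 = 0.5481  (Visa)
  w_3 = 0.327944·0.8846 + -0.030002·7.5502 = 0.0636  (Oracle)
Σw_i=1.0000  μᵀw=0.1760
σ²=wᵀΣw=λ₁·μ_p+λ₂ = 0.327944·0.176 + -0.030002 = 0.027716 ≈ 0.0277


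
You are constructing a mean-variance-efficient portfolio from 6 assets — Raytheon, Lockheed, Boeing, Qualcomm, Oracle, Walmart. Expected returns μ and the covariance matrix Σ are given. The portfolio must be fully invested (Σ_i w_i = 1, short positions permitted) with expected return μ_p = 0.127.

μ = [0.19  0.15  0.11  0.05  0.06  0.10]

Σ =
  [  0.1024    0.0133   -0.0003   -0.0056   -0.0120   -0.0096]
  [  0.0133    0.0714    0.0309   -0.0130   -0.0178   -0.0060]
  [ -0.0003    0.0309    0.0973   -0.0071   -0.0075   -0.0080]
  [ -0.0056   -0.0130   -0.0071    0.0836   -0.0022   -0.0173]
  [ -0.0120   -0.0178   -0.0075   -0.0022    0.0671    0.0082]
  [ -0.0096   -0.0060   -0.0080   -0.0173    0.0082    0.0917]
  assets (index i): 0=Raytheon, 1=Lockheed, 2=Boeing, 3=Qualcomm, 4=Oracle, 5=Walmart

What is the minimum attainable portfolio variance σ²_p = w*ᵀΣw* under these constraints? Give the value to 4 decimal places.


0.0149

x=Σ⁻¹μ = [2.0154  2.2387  0.8115  1.5384  1.7881  1.6491]
y=Σ⁻¹𝟙 = [12.5866  18.2203  9.0068  20.3039  21.6935  16.0914]
a=μᵀx=1.157105  b=𝟙ᵀx=10.041192  c=𝟙ᵀy=97.902423  D=ac−b²=12.457897
λ₁=(c·0.127−b)/D = (97.902423·0.127−10.041192)/12.457897 = 0.192040
λ₂=(a−b·0.127)/D = (1.157105−10.041192·0.127)/12.457897 = -0.009482
w* = 0.192040·x + -0.009482·y:
  w_0 = 0.192040·2.0154 + -0.009482·12.5866 = 0.2677  (Raytheon)
  w_1 = 0.192040·2.2387 + -0.009482·18.2203 = 0.2572  (Lockheed)
  w_2 = 0.192040·0.8115 + -0.009482·9.0068 = 0.0704  (Boeing)
  w_3 = 0.192040·1.5384 + -0.009482·20.3039 = 0.1029  (Qualcomm)
  w_4 = 0.192040·1.7881 + -0.009482·21.6935 = 0.1377  (Oracle)
  w_5 = 0.192040·1.6491 + -0.009482·16.0914 = 0.1641  (Walmart)
Σw_i=1.0000  μᵀw=0.1270
σ²=wᵀΣw=λ₁·μ_p+λ₂ = 0.192040·0.127 + -0.009482 = 0.014907 ≈ 0.0149


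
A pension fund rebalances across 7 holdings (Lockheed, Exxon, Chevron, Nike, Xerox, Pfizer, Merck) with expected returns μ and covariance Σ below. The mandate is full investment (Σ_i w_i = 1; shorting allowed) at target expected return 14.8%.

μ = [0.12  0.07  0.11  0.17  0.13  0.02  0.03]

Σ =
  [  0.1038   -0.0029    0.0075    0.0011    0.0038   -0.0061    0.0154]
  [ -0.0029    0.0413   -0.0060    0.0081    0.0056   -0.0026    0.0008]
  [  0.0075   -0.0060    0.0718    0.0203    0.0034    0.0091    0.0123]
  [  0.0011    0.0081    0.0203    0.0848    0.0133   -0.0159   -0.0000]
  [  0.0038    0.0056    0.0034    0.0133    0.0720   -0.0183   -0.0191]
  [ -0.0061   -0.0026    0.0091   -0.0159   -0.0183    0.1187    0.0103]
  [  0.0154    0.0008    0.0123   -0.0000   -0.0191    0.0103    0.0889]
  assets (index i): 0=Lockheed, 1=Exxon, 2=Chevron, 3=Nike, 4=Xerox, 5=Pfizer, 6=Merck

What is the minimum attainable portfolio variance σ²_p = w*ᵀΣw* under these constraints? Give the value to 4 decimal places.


x=Σ⁻¹μ = [1.0511  1.4304  0.9199  1.5044  1.5432  0.5987  0.2774]
y=Σ⁻¹𝟙 = [8.0809  23.1367  9.1328  6.9300  15.5309  11.0640  10.4319]
a=μᵀx=0.804130  b=𝟙ᵀx=7.325243  c=𝟙ᵀy=84.307196  D=ac−b²=14.134744
λ₁=(c·0.148−b)/D = (84.307196·0.148−7.325243)/14.134744 = 0.364508
λ₂=(a−b·0.148)/D = (0.804130−7.325243·0.148)/14.134744 = -0.019810
w* = 0.364508·x + -0.019810·y:
  w_0 = 0.364508·1.0511 + -0.019810·8.0809 = 0.2231  (Lockheed)
  w_1 = 0.364508·1.4304 + -0.019810·23.1367 = 0.0630  (Exxon)
  w_2 = 0.364508·0.9199 + -0.019810·9.1328 = 0.1544  (Chevron)
  w_3 = 0.364508·1.5044 + -0.019810·6.9300 = 0.4111  (Nike)
  w_4 = 0.364508·1.5432 + -0.019810·15.5309 = 0.2549  (Xerox)
  w_5 = 0.364508·0.5987 + -0.019810·11.0640 = -0.0009  (Pfizer)
  w_6 = 0.364508·0.2774 + -0.019810·10.4319 = -0.1055  (Merck)
Σw_i=1.0000  μᵀw=0.1480
σ²=wᵀΣw=λ₁·μ_p+λ₂ = 0.364508·0.148 + -0.019810 = 0.034137 ≈ 0.0341

0.0341


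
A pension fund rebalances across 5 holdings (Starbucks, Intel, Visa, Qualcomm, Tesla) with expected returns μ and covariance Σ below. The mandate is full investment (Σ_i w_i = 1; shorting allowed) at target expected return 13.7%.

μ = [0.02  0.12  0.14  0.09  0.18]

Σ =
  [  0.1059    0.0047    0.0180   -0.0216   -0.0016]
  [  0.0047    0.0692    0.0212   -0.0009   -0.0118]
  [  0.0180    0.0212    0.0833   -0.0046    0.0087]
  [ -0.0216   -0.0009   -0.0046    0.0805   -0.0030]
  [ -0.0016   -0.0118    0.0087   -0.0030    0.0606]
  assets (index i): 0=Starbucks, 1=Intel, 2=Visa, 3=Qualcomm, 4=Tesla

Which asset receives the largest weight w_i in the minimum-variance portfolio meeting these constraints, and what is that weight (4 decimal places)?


u=Σ⁻¹μ = [0.2914  2.0466  0.8262  1.3903  3.3267]
v=Σ⁻¹𝟙 = [11.7354  16.0180  4.2119  16.7421  20.1546]
a=μᵀu=1.091013  b=𝟙ᵀu=7.881156  c=𝟙ᵀv=68.862016  D=ac−b²=13.016750
λ₁=(c·0.137−b)/D = (68.862016·0.137−7.881156)/13.016750 = 0.119303
λ₂=(a−b·0.137)/D = (1.091013−7.881156·0.137)/13.016750 = 0.000868
w* = 0.119303·u + 0.000868·v:
  w_0 = 0.119303·0.2914 + 0.000868·11.7354 = 0.0450  (Starbucks)
  w_1 = 0.119303·2.0466 + 0.000868·16.0180 = 0.2581  (Intel)
  w_2 = 0.119303·0.8262 + 0.000868·4.2119 = 0.1022  (Visa)
  w_3 = 0.119303·1.3903 + 0.000868·16.7421 = 0.1804  (Qualcomm)
  w_4 = 0.119303·3.3267 + 0.000868·20.1546 = 0.4144  (Tesla)
Σw_i=1.0000  μᵀw=0.1370
σ²=wᵀΣw=λ₁·μ_p+λ₂ = 0.119303·0.137 + 0.000868 = 0.017212 ≈ 0.0172

Tesla (0.4144)


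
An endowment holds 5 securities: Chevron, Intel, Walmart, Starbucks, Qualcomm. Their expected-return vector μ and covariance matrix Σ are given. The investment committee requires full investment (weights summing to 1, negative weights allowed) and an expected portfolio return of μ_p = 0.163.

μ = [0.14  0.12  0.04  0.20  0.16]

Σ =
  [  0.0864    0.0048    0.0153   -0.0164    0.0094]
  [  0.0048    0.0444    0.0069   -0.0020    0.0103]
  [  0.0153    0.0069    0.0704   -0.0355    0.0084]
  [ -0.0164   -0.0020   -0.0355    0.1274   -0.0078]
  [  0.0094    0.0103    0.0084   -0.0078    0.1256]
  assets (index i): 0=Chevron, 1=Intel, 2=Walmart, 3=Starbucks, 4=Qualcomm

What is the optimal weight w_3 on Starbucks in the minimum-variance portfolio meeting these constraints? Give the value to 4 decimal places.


x=Σ⁻¹μ = [1.6211  2.2349  0.9535  2.1429  1.0386]
y=Σ⁻¹𝟙 = [9.7053  18.2147  16.9349  14.4406  5.5059]
a=μᵀx=1.128036  b=𝟙ᵀx=7.990967  c=𝟙ᵀy=64.801436  D=ac−b²=9.242807
λ₁=(c·0.163−b)/D = (64.801436·0.163−7.990967)/9.242807 = 0.278234
λ₂=(a−b·0.163)/D = (1.128036−7.990967·0.163)/9.242807 = -0.018879
w* = 0.278234·x + -0.018879·y:
  w_0 = 0.278234·1.6211 + -0.018879·9.7053 = 0.2678  (Chevron)
  w_1 = 0.278234·2.2349 + -0.018879·18.2147 = 0.2779  (Intel)
  w_2 = 0.278234·0.9535 + -0.018879·16.9349 = -0.0544  (Walmart)
  w_3 = 0.278234·2.1429 + -0.018879·14.4406 = 0.3236  (Starbucks)
  w_4 = 0.278234·1.0386 + -0.018879·5.5059 = 0.1850  (Qualcomm)
Σw_i=1.0000  μᵀw=0.1630
σ²=wᵀΣw=λ₁·μ_p+λ₂ = 0.278234·0.163 + -0.018879 = 0.026474 ≈ 0.0265

0.3236


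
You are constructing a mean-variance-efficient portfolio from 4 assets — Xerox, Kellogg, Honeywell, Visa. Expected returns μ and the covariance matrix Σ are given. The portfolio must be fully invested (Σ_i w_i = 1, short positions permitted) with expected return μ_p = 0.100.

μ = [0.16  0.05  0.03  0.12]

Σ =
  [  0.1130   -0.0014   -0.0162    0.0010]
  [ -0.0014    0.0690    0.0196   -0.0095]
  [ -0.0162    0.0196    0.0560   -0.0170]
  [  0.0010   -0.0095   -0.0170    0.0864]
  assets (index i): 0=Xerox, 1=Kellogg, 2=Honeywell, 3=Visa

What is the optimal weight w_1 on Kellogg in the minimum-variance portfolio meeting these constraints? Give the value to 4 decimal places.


u=Σ⁻¹μ = [1.5940  0.6229  1.2929  1.6933]
v=Σ⁻¹𝟙 = [12.1035  10.6051  22.8357  17.0932]
a=μᵀu=0.528169  b=𝟙ᵀu=5.203065  c=𝟙ᵀv=62.637481  D=ac−b²=6.011273
λ₁=(c·0.100−b)/D = (62.637481·0.100−5.203065)/6.011273 = 0.176449
λ₂=(a−b·0.100)/D = (0.528169−5.203065·0.100)/6.011273 = 0.001308
w* = 0.176449·u + 0.001308·v:
  w_0 = 0.176449·1.5940 + 0.001308·12.1035 = 0.2971  (Xerox)
  w_1 = 0.176449·0.6229 + 0.001308·10.6051 = 0.1238  (Kellogg)
  w_2 = 0.176449·1.2929 + 0.001308·22.8357 = 0.2580  (Honeywell)
  w_3 = 0.176449·1.6933 + 0.001308·17.0932 = 0.3211  (Visa)
Σw_i=1.0000  μᵀw=0.1000
σ²=wᵀΣw=λ₁·μ_p+λ₂ = 0.176449·0.100 + 0.001308 = 0.018953 ≈ 0.0190

0.1238


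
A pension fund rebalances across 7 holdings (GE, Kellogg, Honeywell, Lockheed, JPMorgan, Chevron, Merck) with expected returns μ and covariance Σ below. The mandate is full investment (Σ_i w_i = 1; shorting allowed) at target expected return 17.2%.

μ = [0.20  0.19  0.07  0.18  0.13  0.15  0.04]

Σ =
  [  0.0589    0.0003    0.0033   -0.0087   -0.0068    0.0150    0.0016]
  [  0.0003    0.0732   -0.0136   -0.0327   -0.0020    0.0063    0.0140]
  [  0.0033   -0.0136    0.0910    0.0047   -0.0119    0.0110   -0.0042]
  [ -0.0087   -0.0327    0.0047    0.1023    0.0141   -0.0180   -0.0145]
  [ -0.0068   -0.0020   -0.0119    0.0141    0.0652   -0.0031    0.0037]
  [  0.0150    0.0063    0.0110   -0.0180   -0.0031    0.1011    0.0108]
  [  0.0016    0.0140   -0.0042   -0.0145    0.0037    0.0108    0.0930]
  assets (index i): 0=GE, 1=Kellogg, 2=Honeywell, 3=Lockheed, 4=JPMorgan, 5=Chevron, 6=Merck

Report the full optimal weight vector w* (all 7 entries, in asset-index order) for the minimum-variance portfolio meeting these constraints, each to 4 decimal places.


0.2437  0.2742  0.0699  0.2138  0.1279  0.0756  -0.0053

x=Σ⁻¹μ = [3.7308  4.2239  1.2273  3.3033  2.0735  1.1764  0.0814]
y=Σ⁻¹𝟙 = [18.6262  22.4867  14.4809  18.1071  16.5113  6.9126  9.0646]
a=μᵀx=2.678474  b=𝟙ᵀx=15.816589  c=𝟙ᵀy=106.189395  D=ac−b²=34.261033
λ₁=(c·0.172−b)/D = (106.189395·0.172−15.816589)/34.261033 = 0.071451
λ₂=(a−b·0.172)/D = (2.678474−15.816589·0.172)/34.261033 = -0.001225
w* = 0.071451·x + -0.001225·y:
  w_0 = 0.071451·3.7308 + -0.001225·18.6262 = 0.2437  (GE)
  w_1 = 0.071451·4.2239 + -0.001225·22.4867 = 0.2742  (Kellogg)
  w_2 = 0.071451·1.2273 + -0.001225·14.4809 = 0.0699  (Honeywell)
  w_3 = 0.071451·3.3033 + -0.001225·18.1071 = 0.2138  (Lockheed)
  w_4 = 0.071451·2.0735 + -0.001225·16.5113 = 0.1279  (JPMorgan)
  w_5 = 0.071451·1.1764 + -0.001225·6.9126 = 0.0756  (Chevron)
  w_6 = 0.071451·0.0814 + -0.001225·9.0646 = -0.0053  (Merck)
Σw_i=1.0000  μᵀw=0.1720
σ²=wᵀΣw=λ₁·μ_p+λ₂ = 0.071451·0.172 + -0.001225 = 0.011064 ≈ 0.0111


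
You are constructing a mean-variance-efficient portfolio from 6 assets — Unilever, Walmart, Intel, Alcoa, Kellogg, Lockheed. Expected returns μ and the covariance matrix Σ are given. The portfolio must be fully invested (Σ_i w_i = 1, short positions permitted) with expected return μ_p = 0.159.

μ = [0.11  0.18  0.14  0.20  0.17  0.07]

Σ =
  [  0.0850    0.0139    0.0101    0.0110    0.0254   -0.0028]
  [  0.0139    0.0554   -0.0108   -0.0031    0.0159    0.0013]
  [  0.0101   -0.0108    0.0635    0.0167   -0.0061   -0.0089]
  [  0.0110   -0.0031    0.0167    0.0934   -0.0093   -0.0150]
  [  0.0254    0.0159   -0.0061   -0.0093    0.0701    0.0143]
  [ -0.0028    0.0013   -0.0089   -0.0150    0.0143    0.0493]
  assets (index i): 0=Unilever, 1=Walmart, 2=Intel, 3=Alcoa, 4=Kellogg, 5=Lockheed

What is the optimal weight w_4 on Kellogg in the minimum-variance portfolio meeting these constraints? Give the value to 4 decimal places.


u=Σ⁻¹μ = [-0.4009  3.4008  2.6940  2.3246  1.9468  1.9363]
v=Σ⁻¹𝟙 = [3.5582  19.0775  19.4127  12.1777  6.8095  25.2175]
a=μᵀu=1.876606  b=𝟙ᵀu=11.901527  c=𝟙ᵀv=86.253209  D=ac−b²=20.216970
λ₁=(c·0.159−b)/D = (86.253209·0.159−11.901527)/20.216970 = 0.089664
λ₂=(a−b·0.159)/D = (1.876606−11.901527·0.159)/20.216970 = -0.000778
w* = 0.089664·u + -0.000778·v:
  w_0 = 0.089664·-0.4009 + -0.000778·3.5582 = -0.0387  (Unilever)
  w_1 = 0.089664·3.4008 + -0.000778·19.0775 = 0.2901  (Walmart)
  w_2 = 0.089664·2.6940 + -0.000778·19.4127 = 0.2264  (Intel)
  w_3 = 0.089664·2.3246 + -0.000778·12.1777 = 0.1990  (Alcoa)
  w_4 = 0.089664·1.9468 + -0.000778·6.8095 = 0.1693  (Kellogg)
  w_5 = 0.089664·1.9363 + -0.000778·25.2175 = 0.1540  (Lockheed)
Σw_i=1.0000  μᵀw=0.1590
σ²=wᵀΣw=λ₁·μ_p+λ₂ = 0.089664·0.159 + -0.000778 = 0.013478 ≈ 0.0135

0.1693
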